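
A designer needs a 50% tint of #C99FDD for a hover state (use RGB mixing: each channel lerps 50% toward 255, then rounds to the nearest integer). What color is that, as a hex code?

#C99FDD is rgb(201, 159, 221).
Per channel, c → c + 0.5(255 − c):
  R: 201 + 0.5×(255−201) = 201 + 27 = 228 → 228
  G: 159 + 0.5×(255−159) = 159 + 48 = 207 → 207
  B: 221 + 0.5×(255−221) = 221 + 17 = 238 → 238
rgb(228, 207, 238) = #E4CFEE.

#E4CFEE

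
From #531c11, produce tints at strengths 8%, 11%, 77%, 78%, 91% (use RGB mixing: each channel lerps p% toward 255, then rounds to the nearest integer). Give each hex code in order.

#531c11 is rgb(83, 28, 17).
8%: (83 + 13.76 = 96.76→97, 28 + 18.16 = 46.16→46, 17 + 19.04 = 36.04→36) → #612e24
11%: (83 + 18.92 = 101.92→102, 28 + 24.97 = 52.97→53, 17 + 26.18 = 43.18→43) → #66352b
77%: (83 + 132.44 = 215.44→215, 28 + 174.79 = 202.79→203, 17 + 183.26 = 200.26→200) → #d7cbc8
78%: (83 + 134.16 = 217.16→217, 28 + 177.06 = 205.06→205, 17 + 185.64 = 202.64→203) → #d9cdcb
91%: (83 + 156.52 = 239.52→240, 28 + 206.57 = 234.57→235, 17 + 216.58 = 233.58→234) → #f0ebea

#612e24, #66352b, #d7cbc8, #d9cdcb, #f0ebea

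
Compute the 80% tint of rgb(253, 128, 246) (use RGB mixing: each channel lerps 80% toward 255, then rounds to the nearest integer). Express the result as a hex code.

Lerp each channel 80% toward 255:
  R: 253 + 1.6 = 254.6 → 255
  G: 128 + 0.8×(255−128) = 128 + 101.6 = 229.6 → 230
  B: 246 + 0.8×(255−246) = 246 + 7.2 = 253.2 → 253
rgb(255, 230, 253) = #FFE6FD.

#FFE6FD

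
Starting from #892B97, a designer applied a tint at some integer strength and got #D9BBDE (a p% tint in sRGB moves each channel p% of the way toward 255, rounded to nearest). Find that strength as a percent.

#892B97 is rgb(137, 43, 151); #D9BBDE is rgb(217, 187, 222).
On the G channel (widest range): 187 ≈ 43 + (p/100)(255 − 43), so p ≈ 100×(187 − 43)/(255 − 43) = 14400/212 = 67.92.
p = 68 reproduces all three channels after rounding.

68%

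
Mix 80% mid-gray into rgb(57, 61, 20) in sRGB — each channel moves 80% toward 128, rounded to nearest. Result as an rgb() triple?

rgb(114, 115, 106)

An 80% tone moves each channel 80% toward 128:
  R: 57 + 56.8 = 113.8 → 114
  G: 61 + 0.8×(128−61) = 61 + 53.6 = 114.6 → 115
  B: 20 + 0.8×(128−20) = 20 + 86.4 = 106.4 → 106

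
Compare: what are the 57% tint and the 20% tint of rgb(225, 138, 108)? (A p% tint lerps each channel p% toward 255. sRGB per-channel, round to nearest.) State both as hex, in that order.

#f2cdc0, #e7a189

57% tint:
  R: 225 + 17.1 = 242.1 → 242
  G: 138 + 66.69 = 204.69 → 205
  B: 108 + 83.79 = 191.79 → 192
  → #f2cdc0
20% tint:
  R: 225 + 0.2×(255−225) = 225 + 6 = 231 → 231
  G: 138 + 0.2×(255−138) = 138 + 23.4 = 161.4 → 161
  B: 108 + 0.2×(255−108) = 108 + 29.4 = 137.4 → 137
  → #e7a189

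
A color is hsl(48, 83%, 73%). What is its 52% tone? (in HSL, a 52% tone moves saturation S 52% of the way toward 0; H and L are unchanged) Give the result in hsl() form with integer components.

S moves 52% from 83 toward 0: 83 − 43.16 = 39.84 → 40.
H and L are unchanged.

hsl(48, 40%, 73%)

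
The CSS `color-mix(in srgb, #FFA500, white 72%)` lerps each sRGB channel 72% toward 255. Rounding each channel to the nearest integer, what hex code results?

#FFE6B8

#FFA500 is rgb(255, 165, 0).
Per channel, c → c + 0.72(255 − c):
  R: 255 + 0.72×(255−255) = 255 + 0 = 255 → 255
  G: 165 + 64.8 = 229.8 → 230
  B: 0 + 183.6 = 183.6 → 184
rgb(255, 230, 184) = #FFE6B8.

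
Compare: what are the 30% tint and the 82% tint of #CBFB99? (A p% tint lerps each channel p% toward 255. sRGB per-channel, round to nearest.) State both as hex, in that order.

#DBFCB8, #F6FEED

#CBFB99 is rgb(203, 251, 153).
30% tint:
  R: 203 + 15.6 = 218.6 → 219
  G: 251 + 0.3×(255−251) = 251 + 1.2 = 252.2 → 252
  B: 153 + 30.6 = 183.6 → 184
  → #DBFCB8
82% tint:
  R: 203 + 0.82×(255−203) = 203 + 42.64 = 245.64 → 246
  G: 251 + 0.82×(255−251) = 251 + 3.28 = 254.28 → 254
  B: 153 + 0.82×(255−153) = 153 + 83.64 = 236.64 → 237
  → #F6FEED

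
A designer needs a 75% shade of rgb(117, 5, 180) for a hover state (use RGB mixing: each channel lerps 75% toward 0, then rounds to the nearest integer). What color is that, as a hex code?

#1D012D

Per channel, c → c + 0.75(0 − c):
  R: 117 + 0.75×(0−117) = 117 − 87.75 = 29.25 → 29
  G: 5 + 0.75×(0−5) = 5 − 3.75 = 1.25 → 1
  B: 180 − 135 = 45 → 45
rgb(29, 1, 45) = #1D012D.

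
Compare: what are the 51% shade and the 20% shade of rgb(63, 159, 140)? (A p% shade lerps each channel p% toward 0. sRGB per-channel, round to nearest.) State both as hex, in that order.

#1F4E45, #327F70

51% shade:
  R: 63 + 0.51×(0−63) = 63 − 32.13 = 30.87 → 31
  G: 159 + 0.51×(0−159) = 159 − 81.09 = 77.91 → 78
  B: 140 − 71.4 = 68.6 → 69
  → #1F4E45
20% shade:
  R: 63 + 0.2×(0−63) = 63 − 12.6 = 50.4 → 50
  G: 159 + 0.2×(0−159) = 159 − 31.8 = 127.2 → 127
  B: 140 − 28 = 112 → 112
  → #327F70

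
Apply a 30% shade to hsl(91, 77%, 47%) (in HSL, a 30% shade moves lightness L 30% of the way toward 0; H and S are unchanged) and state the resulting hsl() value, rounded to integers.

L moves 30% from 47 toward 0: 47 − 14.1 = 32.9 → 33.
H and S are unchanged.

hsl(91, 77%, 33%)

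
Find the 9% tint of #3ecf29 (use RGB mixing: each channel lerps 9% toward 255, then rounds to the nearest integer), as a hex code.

#4fd33c

#3ecf29 is rgb(62, 207, 41).
Per channel, c → c + 0.09(255 − c):
  R: 62 + 0.09×(255−62) = 62 + 17.37 = 79.37 → 79
  G: 207 + 4.32 = 211.32 → 211
  B: 41 + 0.09×(255−41) = 41 + 19.26 = 60.26 → 60
rgb(79, 211, 60) = #4fd33c.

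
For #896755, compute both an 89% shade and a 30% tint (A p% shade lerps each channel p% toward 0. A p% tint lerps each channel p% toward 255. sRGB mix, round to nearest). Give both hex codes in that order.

#0F0B09, #AC9588

#896755 is rgb(137, 103, 85).
89% shade:
  R: 137 + 0.89×(0−137) = 137 − 121.93 = 15.07 → 15
  G: 103 + 0.89×(0−103) = 103 − 91.67 = 11.33 → 11
  B: 85 − 75.65 = 9.35 → 9
  → #0F0B09
30% tint:
  R: 137 + 0.3×(255−137) = 137 + 35.4 = 172.4 → 172
  G: 103 + 0.3×(255−103) = 103 + 45.6 = 148.6 → 149
  B: 85 + 0.3×(255−85) = 85 + 51 = 136 → 136
  → #AC9588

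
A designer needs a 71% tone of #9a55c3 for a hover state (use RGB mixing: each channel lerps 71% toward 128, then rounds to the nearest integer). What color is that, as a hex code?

#9a55c3 is rgb(154, 85, 195).
A 71% tone moves each channel 71% toward 128:
  R: 154 + 0.71×(128−154) = 154 − 18.46 = 135.54 → 136
  G: 85 + 0.71×(128−85) = 85 + 30.53 = 115.53 → 116
  B: 195 + 0.71×(128−195) = 195 − 47.57 = 147.43 → 147
rgb(136, 116, 147) = #887493.

#887493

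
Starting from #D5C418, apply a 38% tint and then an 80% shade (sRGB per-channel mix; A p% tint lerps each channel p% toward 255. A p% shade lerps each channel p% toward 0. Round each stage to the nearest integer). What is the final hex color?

#2E2C16

#D5C418 is rgb(213, 196, 24).
Lerp each channel 38% toward 255:
  R: 213 + 0.38×(255−213) = 213 + 15.96 = 228.96 → 229
  G: 196 + 0.38×(255−196) = 196 + 22.42 = 218.42 → 218
  B: 24 + 0.38×(255−24) = 24 + 87.78 = 111.78 → 112
After the tint: rgb(229, 218, 112) = #E5DA70.
Lerp each channel 80% toward 0:
  R: 229 + 0.8×(0−229) = 229 − 183.2 = 45.8 → 46
  G: 218 − 174.4 = 43.6 → 44
  B: 112 + 0.8×(0−112) = 112 − 89.6 = 22.4 → 22
rgb(46, 44, 22) = #2E2C16.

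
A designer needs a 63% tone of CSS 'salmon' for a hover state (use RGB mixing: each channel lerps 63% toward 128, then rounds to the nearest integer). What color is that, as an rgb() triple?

rgb(173, 128, 123)

CSS salmon is rgb(250, 128, 114).
Per channel, c → c + 0.63(128 − c):
  R: 250 − 76.86 = 173.14 → 173
  G: 128 + 0 = 128 → 128
  B: 114 + 0.63×(128−114) = 114 + 8.82 = 122.82 → 123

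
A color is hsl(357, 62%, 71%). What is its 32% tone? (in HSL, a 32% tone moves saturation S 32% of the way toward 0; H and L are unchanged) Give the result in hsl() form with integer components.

hsl(357, 42%, 71%)

S moves 32% from 62 toward 0: 62 − 19.84 = 42.16 → 42.
H and L are unchanged.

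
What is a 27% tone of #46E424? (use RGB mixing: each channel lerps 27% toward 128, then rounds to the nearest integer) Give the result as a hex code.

#56C93D

#46E424 is rgb(70, 228, 36).
Per channel, c → c + 0.27(128 − c):
  R: 70 + 15.66 = 85.66 → 86
  G: 228 + 0.27×(128−228) = 228 − 27 = 201 → 201
  B: 36 + 24.84 = 60.84 → 61
rgb(86, 201, 61) = #56C93D.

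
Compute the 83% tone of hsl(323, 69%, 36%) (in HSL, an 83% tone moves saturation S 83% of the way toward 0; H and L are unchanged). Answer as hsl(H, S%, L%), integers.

hsl(323, 12%, 36%)

S moves 83% from 69 toward 0: 69 − 57.27 = 11.73 → 12.
H and L are unchanged.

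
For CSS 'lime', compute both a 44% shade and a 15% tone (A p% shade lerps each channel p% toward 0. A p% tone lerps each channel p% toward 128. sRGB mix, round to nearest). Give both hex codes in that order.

CSS lime is rgb(0, 255, 0).
44% shade:
  R: 0 + 0 = 0 → 0
  G: 255 + 0.44×(0−255) = 255 − 112.2 = 142.8 → 143
  B: 0 + 0 = 0 → 0
  → #008f00
15% tone:
  R: 0 + 0.15×(128−0) = 0 + 19.2 = 19.2 → 19
  G: 255 + 0.15×(128−255) = 255 − 19.05 = 235.95 → 236
  B: 0 + 19.2 = 19.2 → 19
  → #13ec13

#008f00, #13ec13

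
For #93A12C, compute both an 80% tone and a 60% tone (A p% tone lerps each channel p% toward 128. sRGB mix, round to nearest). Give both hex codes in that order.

#84876F, #888D5E

#93A12C is rgb(147, 161, 44).
80% tone:
  R: 147 + 0.8×(128−147) = 147 − 15.2 = 131.8 → 132
  G: 161 + 0.8×(128−161) = 161 − 26.4 = 134.6 → 135
  B: 44 + 0.8×(128−44) = 44 + 67.2 = 111.2 → 111
  → #84876F
60% tone:
  R: 147 + 0.6×(128−147) = 147 − 11.4 = 135.6 → 136
  G: 161 + 0.6×(128−161) = 161 − 19.8 = 141.2 → 141
  B: 44 + 0.6×(128−44) = 44 + 50.4 = 94.4 → 94
  → #888D5E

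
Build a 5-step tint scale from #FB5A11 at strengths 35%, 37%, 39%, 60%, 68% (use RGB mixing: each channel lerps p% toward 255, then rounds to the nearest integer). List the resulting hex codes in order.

#FC9464, #FC9769, #FD9A6E, #FDBDA0, #FECAB3

#FB5A11 is rgb(251, 90, 17).
35%: (251 + 1.4 = 252.4→252, 90 + 57.75 = 147.75→148, 17 + 83.3 = 100.3→100) → #FC9464
37%: (251 + 1.48 = 252.48→252, 90 + 61.05 = 151.05→151, 17 + 88.06 = 105.06→105) → #FC9769
39%: (251 + 1.56 = 252.56→253, 90 + 64.35 = 154.35→154, 17 + 92.82 = 109.82→110) → #FD9A6E
60%: (251 + 2.4 = 253.4→253, 90 + 99 = 189→189, 17 + 142.8 = 159.8→160) → #FDBDA0
68%: (251 + 2.72 = 253.72→254, 90 + 112.2 = 202.2→202, 17 + 161.84 = 178.84→179) → #FECAB3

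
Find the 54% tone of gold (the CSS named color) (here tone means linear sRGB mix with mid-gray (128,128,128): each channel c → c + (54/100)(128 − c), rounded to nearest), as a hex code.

CSS gold is rgb(255, 215, 0).
Lerp each channel 54% toward 128:
  R: 255 + 0.54×(128−255) = 255 − 68.58 = 186.42 → 186
  G: 215 − 46.98 = 168.02 → 168
  B: 0 + 0.54×(128−0) = 0 + 69.12 = 69.12 → 69
rgb(186, 168, 69) = #BAA845.

#BAA845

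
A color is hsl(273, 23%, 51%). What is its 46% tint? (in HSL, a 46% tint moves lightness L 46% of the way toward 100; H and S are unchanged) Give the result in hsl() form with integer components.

L moves 46% from 51 toward 100: 51 + 22.54 = 73.54 → 74.
H and S are unchanged.

hsl(273, 23%, 74%)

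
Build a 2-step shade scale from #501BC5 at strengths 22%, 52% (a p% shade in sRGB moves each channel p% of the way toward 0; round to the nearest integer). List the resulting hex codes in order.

#3E159A, #260D5F

#501BC5 is rgb(80, 27, 197).
22%: (80 − 17.6 = 62.4→62, 27 − 5.94 = 21.06→21, 197 − 43.34 = 153.66→154) → #3E159A
52%: (80 − 41.6 = 38.4→38, 27 − 14.04 = 12.96→13, 197 − 102.44 = 94.56→95) → #260D5F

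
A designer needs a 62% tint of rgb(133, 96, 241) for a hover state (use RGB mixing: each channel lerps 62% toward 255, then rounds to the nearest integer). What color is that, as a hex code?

#D1C3FA

A 62% tint moves each channel 62% toward 255:
  R: 133 + 0.62×(255−133) = 133 + 75.64 = 208.64 → 209
  G: 96 + 0.62×(255−96) = 96 + 98.58 = 194.58 → 195
  B: 241 + 8.68 = 249.68 → 250
rgb(209, 195, 250) = #D1C3FA.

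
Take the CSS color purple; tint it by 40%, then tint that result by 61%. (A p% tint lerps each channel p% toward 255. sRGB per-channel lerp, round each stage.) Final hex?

CSS purple is rgb(128, 0, 128).
Per channel, c → c + 0.4(255 − c):
  R: 128 + 0.4×(255−128) = 128 + 50.8 = 178.8 → 179
  G: 0 + 0.4×(255−0) = 0 + 102 = 102 → 102
  B: 128 + 50.8 = 178.8 → 179
After the tint: rgb(179, 102, 179) = #B366B3.
A 61% tint moves each channel 61% toward 255:
  R: 179 + 0.61×(255−179) = 179 + 46.36 = 225.36 → 225
  G: 102 + 93.33 = 195.33 → 195
  B: 179 + 0.61×(255−179) = 179 + 46.36 = 225.36 → 225
rgb(225, 195, 225) = #E1C3E1.

#E1C3E1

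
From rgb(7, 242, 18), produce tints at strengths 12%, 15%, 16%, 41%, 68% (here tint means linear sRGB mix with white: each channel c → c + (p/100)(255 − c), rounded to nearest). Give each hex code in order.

12%: (7 + 29.76 = 36.76→37, 242 + 1.56 = 243.56→244, 18 + 28.44 = 46.44→46) → #25F42E
15%: (7 + 37.2 = 44.2→44, 242 + 1.95 = 243.95→244, 18 + 35.55 = 53.55→54) → #2CF436
16%: (7 + 39.68 = 46.68→47, 242 + 2.08 = 244.08→244, 18 + 37.92 = 55.92→56) → #2FF438
41%: (7 + 101.68 = 108.68→109, 242 + 5.33 = 247.33→247, 18 + 97.17 = 115.17→115) → #6DF773
68%: (7 + 168.64 = 175.64→176, 242 + 8.84 = 250.84→251, 18 + 161.16 = 179.16→179) → #B0FBB3

#25F42E, #2CF436, #2FF438, #6DF773, #B0FBB3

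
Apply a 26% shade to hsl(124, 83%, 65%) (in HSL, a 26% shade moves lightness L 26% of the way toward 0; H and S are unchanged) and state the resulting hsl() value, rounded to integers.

L moves 26% from 65 toward 0: 65 − 16.9 = 48.1 → 48.
H and S are unchanged.

hsl(124, 83%, 48%)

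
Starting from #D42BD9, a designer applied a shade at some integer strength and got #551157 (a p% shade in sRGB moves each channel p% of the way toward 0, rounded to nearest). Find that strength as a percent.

#D42BD9 is rgb(212, 43, 217); #551157 is rgb(85, 17, 87).
On the B channel (widest range): 87 ≈ 217 + (p/100)(0 − 217), so p ≈ 100×(87 − 217)/(0 − 217) = -13000/-217 = 59.91.
p = 60 reproduces all three channels after rounding.

60%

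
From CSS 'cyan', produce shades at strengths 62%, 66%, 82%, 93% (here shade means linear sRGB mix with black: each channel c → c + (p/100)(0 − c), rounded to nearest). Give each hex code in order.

CSS cyan is rgb(0, 255, 255).
62%: (0→0, 255 − 158.1 = 96.9→97, 255 − 158.1 = 96.9→97) → #006161
66%: (0→0, 255 − 168.3 = 86.7→87, 255 − 168.3 = 86.7→87) → #005757
82%: (0→0, 255 − 209.1 = 45.9→46, 255 − 209.1 = 45.9→46) → #002E2E
93%: (0→0, 255 − 237.15 = 17.85→18, 255 − 237.15 = 17.85→18) → #001212

#006161, #005757, #002E2E, #001212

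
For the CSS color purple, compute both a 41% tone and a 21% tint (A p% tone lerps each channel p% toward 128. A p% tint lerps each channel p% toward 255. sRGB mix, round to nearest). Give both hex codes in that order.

#803480, #9B369B

CSS purple is rgb(128, 0, 128).
41% tone:
  R: 128 + 0.41×(128−128) = 128 + 0 = 128 → 128
  G: 0 + 52.48 = 52.48 → 52
  B: 128 + 0.41×(128−128) = 128 + 0 = 128 → 128
  → #803480
21% tint:
  R: 128 + 0.21×(255−128) = 128 + 26.67 = 154.67 → 155
  G: 0 + 0.21×(255−0) = 0 + 53.55 = 53.55 → 54
  B: 128 + 0.21×(255−128) = 128 + 26.67 = 154.67 → 155
  → #9B369B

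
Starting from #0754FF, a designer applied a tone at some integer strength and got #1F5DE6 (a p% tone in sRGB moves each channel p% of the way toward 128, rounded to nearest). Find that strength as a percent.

20%

#0754FF is rgb(7, 84, 255); #1F5DE6 is rgb(31, 93, 230).
On the B channel (widest range): 230 ≈ 255 + (p/100)(128 − 255), so p ≈ 100×(230 − 255)/(128 − 255) = -2500/-127 = 19.69.
p = 20 reproduces all three channels after rounding.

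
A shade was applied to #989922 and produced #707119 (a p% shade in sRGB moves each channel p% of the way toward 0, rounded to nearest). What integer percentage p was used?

#989922 is rgb(152, 153, 34); #707119 is rgb(112, 113, 25).
On the G channel (widest range): 113 ≈ 153 + (p/100)(0 − 153), so p ≈ 100×(113 − 153)/(0 − 153) = -4000/-153 = 26.14.
p = 26 reproduces all three channels after rounding.

26%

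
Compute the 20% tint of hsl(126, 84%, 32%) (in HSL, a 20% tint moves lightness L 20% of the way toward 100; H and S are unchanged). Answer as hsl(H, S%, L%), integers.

hsl(126, 84%, 46%)

L moves 20% from 32 toward 100: 32 + 13.6 = 45.6 → 46.
H and S are unchanged.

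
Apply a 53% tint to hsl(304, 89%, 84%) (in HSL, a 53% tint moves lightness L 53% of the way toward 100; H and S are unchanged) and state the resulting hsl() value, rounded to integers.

hsl(304, 89%, 92%)

L moves 53% from 84 toward 100: 84 + 8.48 = 92.48 → 92.
H and S are unchanged.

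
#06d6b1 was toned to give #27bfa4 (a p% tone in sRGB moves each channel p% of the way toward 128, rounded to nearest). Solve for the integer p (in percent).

27%

#06d6b1 is rgb(6, 214, 177); #27bfa4 is rgb(39, 191, 164).
On the R channel (widest range): 39 ≈ 6 + (p/100)(128 − 6), so p ≈ 100×(39 − 6)/(128 − 6) = 3300/122 = 27.05.
p = 27 reproduces all three channels after rounding.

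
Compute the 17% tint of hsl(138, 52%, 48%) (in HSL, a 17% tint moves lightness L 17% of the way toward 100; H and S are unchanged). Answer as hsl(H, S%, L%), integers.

L moves 17% from 48 toward 100: 48 + 8.84 = 56.84 → 57.
H and S are unchanged.

hsl(138, 52%, 57%)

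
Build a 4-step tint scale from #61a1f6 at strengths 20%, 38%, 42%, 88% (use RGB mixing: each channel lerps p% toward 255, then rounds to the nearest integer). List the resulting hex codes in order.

#81b4f8, #9dc5f9, #a3c8fa, #ecf4fe

#61a1f6 is rgb(97, 161, 246).
20%: (97 + 31.6 = 128.6→129, 161 + 18.8 = 179.8→180, 246 + 1.8 = 247.8→248) → #81b4f8
38%: (97 + 60.04 = 157.04→157, 161 + 35.72 = 196.72→197, 246 + 3.42 = 249.42→249) → #9dc5f9
42%: (97 + 66.36 = 163.36→163, 161 + 39.48 = 200.48→200, 246 + 3.78 = 249.78→250) → #a3c8fa
88%: (97 + 139.04 = 236.04→236, 161 + 82.72 = 243.72→244, 246 + 7.92 = 253.92→254) → #ecf4fe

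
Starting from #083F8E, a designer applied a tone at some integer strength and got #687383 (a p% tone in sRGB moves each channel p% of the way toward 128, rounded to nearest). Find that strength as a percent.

80%

#083F8E is rgb(8, 63, 142); #687383 is rgb(104, 115, 131).
On the R channel (widest range): 104 ≈ 8 + (p/100)(128 − 8), so p ≈ 100×(104 − 8)/(128 − 8) = 9600/120 = 80.00.
p = 80 reproduces all three channels after rounding.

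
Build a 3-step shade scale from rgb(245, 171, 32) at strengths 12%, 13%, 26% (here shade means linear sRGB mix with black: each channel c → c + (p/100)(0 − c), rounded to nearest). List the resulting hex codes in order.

#D8961C, #D5951C, #B57F18

12%: (245 − 29.4 = 215.6→216, 171 − 20.52 = 150.48→150, 32 − 3.84 = 28.16→28) → #D8961C
13%: (245 − 31.85 = 213.15→213, 171 − 22.23 = 148.77→149, 32 − 4.16 = 27.84→28) → #D5951C
26%: (245 − 63.7 = 181.3→181, 171 − 44.46 = 126.54→127, 32 − 8.32 = 23.68→24) → #B57F18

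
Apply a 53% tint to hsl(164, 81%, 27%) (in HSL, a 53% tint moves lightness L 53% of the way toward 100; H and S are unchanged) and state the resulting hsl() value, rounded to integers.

L moves 53% from 27 toward 100: 27 + 38.69 = 65.69 → 66.
H and S are unchanged.

hsl(164, 81%, 66%)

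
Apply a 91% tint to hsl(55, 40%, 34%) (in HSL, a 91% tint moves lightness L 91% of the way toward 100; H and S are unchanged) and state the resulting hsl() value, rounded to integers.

L moves 91% from 34 toward 100: 34 + 60.06 = 94.06 → 94.
H and S are unchanged.

hsl(55, 40%, 94%)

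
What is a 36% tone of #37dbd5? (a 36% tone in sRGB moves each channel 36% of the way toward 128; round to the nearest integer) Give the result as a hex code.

#51bab6

#37dbd5 is rgb(55, 219, 213).
Per channel, c → c + 0.36(128 − c):
  R: 55 + 0.36×(128−55) = 55 + 26.28 = 81.28 → 81
  G: 219 − 32.76 = 186.24 → 186
  B: 213 + 0.36×(128−213) = 213 − 30.6 = 182.4 → 182
rgb(81, 186, 182) = #51bab6.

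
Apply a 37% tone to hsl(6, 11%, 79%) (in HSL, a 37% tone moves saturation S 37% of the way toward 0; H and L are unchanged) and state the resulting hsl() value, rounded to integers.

S moves 37% from 11 toward 0: 11 − 4.07 = 6.93 → 7.
H and L are unchanged.

hsl(6, 7%, 79%)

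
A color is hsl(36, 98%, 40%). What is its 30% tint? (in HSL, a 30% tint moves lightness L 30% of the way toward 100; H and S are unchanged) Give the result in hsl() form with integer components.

L moves 30% from 40 toward 100: 40 + 18 = 58 → 58.
H and S are unchanged.

hsl(36, 98%, 58%)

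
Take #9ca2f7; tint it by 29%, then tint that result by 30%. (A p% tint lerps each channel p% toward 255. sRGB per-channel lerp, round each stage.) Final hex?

#9ca2f7 is rgb(156, 162, 247).
Lerp each channel 29% toward 255:
  R: 156 + 0.29×(255−156) = 156 + 28.71 = 184.71 → 185
  G: 162 + 26.97 = 188.97 → 189
  B: 247 + 0.29×(255−247) = 247 + 2.32 = 249.32 → 249
After the tint: rgb(185, 189, 249) = #b9bdf9.
Lerp each channel 30% toward 255:
  R: 185 + 0.3×(255−185) = 185 + 21 = 206 → 206
  G: 189 + 0.3×(255−189) = 189 + 19.8 = 208.8 → 209
  B: 249 + 1.8 = 250.8 → 251
rgb(206, 209, 251) = #ced1fb.

#ced1fb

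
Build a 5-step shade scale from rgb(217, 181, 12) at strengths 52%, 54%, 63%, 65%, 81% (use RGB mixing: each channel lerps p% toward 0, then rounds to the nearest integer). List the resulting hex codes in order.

#685706, #645306, #504304, #4C3F04, #292202

52%: (217 − 112.84 = 104.16→104, 181 − 94.12 = 86.88→87, 12 − 6.24 = 5.76→6) → #685706
54%: (217 − 117.18 = 99.82→100, 181 − 97.74 = 83.26→83, 12 − 6.48 = 5.52→6) → #645306
63%: (217 − 136.71 = 80.29→80, 181 − 114.03 = 66.97→67, 12 − 7.56 = 4.44→4) → #504304
65%: (217 − 141.05 = 75.95→76, 181 − 117.65 = 63.35→63, 12 − 7.8 = 4.2→4) → #4C3F04
81%: (217 − 175.77 = 41.23→41, 181 − 146.61 = 34.39→34, 12 − 9.72 = 2.28→2) → #292202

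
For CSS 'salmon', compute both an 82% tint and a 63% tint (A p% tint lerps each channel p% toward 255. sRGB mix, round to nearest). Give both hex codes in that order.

#FEE8E6, #FDD0CB

CSS salmon is rgb(250, 128, 114).
82% tint:
  R: 250 + 4.1 = 254.1 → 254
  G: 128 + 104.14 = 232.14 → 232
  B: 114 + 0.82×(255−114) = 114 + 115.62 = 229.62 → 230
  → #FEE8E6
63% tint:
  R: 250 + 0.63×(255−250) = 250 + 3.15 = 253.15 → 253
  G: 128 + 80.01 = 208.01 → 208
  B: 114 + 0.63×(255−114) = 114 + 88.83 = 202.83 → 203
  → #FDD0CB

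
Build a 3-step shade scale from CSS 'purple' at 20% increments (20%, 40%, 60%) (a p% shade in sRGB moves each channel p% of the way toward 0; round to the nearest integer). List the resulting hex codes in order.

#660066, #4d004d, #330033

CSS purple is rgb(128, 0, 128).
20%: (128 − 25.6 = 102.4→102, 0→0, 128 − 25.6 = 102.4→102) → #660066
40%: (128 − 51.2 = 76.8→77, 0→0, 128 − 51.2 = 76.8→77) → #4d004d
60%: (128 − 76.8 = 51.2→51, 0→0, 128 − 76.8 = 51.2→51) → #330033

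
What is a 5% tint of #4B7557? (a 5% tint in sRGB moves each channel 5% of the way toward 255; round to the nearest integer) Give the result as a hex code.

#4B7557 is rgb(75, 117, 87).
Per channel, c → c + 0.05(255 − c):
  R: 75 + 0.05×(255−75) = 75 + 9 = 84 → 84
  G: 117 + 0.05×(255−117) = 117 + 6.9 = 123.9 → 124
  B: 87 + 0.05×(255−87) = 87 + 8.4 = 95.4 → 95
rgb(84, 124, 95) = #547C5F.

#547C5F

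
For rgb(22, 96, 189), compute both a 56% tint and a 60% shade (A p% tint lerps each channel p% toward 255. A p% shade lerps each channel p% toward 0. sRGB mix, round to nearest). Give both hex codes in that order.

#98B9E2, #09264C

56% tint:
  R: 22 + 130.48 = 152.48 → 152
  G: 96 + 0.56×(255−96) = 96 + 89.04 = 185.04 → 185
  B: 189 + 36.96 = 225.96 → 226
  → #98B9E2
60% shade:
  R: 22 + 0.6×(0−22) = 22 − 13.2 = 8.8 → 9
  G: 96 + 0.6×(0−96) = 96 − 57.6 = 38.4 → 38
  B: 189 + 0.6×(0−189) = 189 − 113.4 = 75.6 → 76
  → #09264C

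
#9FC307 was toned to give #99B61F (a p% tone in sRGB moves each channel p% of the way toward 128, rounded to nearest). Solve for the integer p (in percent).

20%

#9FC307 is rgb(159, 195, 7); #99B61F is rgb(153, 182, 31).
On the B channel (widest range): 31 ≈ 7 + (p/100)(128 − 7), so p ≈ 100×(31 − 7)/(128 − 7) = 2400/121 = 19.83.
p = 20 reproduces all three channels after rounding.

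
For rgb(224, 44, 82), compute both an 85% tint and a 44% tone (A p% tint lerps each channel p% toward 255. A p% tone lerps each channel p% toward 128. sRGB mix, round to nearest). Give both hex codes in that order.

85% tint:
  R: 224 + 26.35 = 250.35 → 250
  G: 44 + 0.85×(255−44) = 44 + 179.35 = 223.35 → 223
  B: 82 + 0.85×(255−82) = 82 + 147.05 = 229.05 → 229
  → #FADFE5
44% tone:
  R: 224 + 0.44×(128−224) = 224 − 42.24 = 181.76 → 182
  G: 44 + 36.96 = 80.96 → 81
  B: 82 + 0.44×(128−82) = 82 + 20.24 = 102.24 → 102
  → #B65166

#FADFE5, #B65166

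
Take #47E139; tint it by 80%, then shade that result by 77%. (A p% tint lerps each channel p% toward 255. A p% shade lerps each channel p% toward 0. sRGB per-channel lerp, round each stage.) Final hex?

#323931

#47E139 is rgb(71, 225, 57).
Lerp each channel 80% toward 255:
  R: 71 + 147.2 = 218.2 → 218
  G: 225 + 24 = 249 → 249
  B: 57 + 0.8×(255−57) = 57 + 158.4 = 215.4 → 215
After the tint: rgb(218, 249, 215) = #DAF9D7.
A 77% shade moves each channel 77% toward 0:
  R: 218 + 0.77×(0−218) = 218 − 167.86 = 50.14 → 50
  G: 249 + 0.77×(0−249) = 249 − 191.73 = 57.27 → 57
  B: 215 + 0.77×(0−215) = 215 − 165.55 = 49.45 → 49
rgb(50, 57, 49) = #323931.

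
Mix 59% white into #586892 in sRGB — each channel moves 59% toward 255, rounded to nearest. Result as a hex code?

#bbc1d2

#586892 is rgb(88, 104, 146).
Lerp each channel 59% toward 255:
  R: 88 + 98.53 = 186.53 → 187
  G: 104 + 0.59×(255−104) = 104 + 89.09 = 193.09 → 193
  B: 146 + 64.31 = 210.31 → 210
rgb(187, 193, 210) = #bbc1d2.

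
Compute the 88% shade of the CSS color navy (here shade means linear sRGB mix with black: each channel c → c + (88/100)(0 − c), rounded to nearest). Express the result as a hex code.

#00000F

CSS navy is rgb(0, 0, 128).
Lerp each channel 88% toward 0:
  R: 0 + 0.88×(0−0) = 0 + 0 = 0 → 0
  G: 0 + 0.88×(0−0) = 0 + 0 = 0 → 0
  B: 128 + 0.88×(0−128) = 128 − 112.64 = 15.36 → 15
rgb(0, 0, 15) = #00000F.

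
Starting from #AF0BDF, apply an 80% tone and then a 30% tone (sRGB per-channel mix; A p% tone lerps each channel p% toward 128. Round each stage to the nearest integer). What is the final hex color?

#86708D

#AF0BDF is rgb(175, 11, 223).
An 80% tone moves each channel 80% toward 128:
  R: 175 + 0.8×(128−175) = 175 − 37.6 = 137.4 → 137
  G: 11 + 0.8×(128−11) = 11 + 93.6 = 104.6 → 105
  B: 223 + 0.8×(128−223) = 223 − 76 = 147 → 147
After the tone: rgb(137, 105, 147) = #896993.
A 30% tone moves each channel 30% toward 128:
  R: 137 − 2.7 = 134.3 → 134
  G: 105 + 0.3×(128−105) = 105 + 6.9 = 111.9 → 112
  B: 147 + 0.3×(128−147) = 147 − 5.7 = 141.3 → 141
rgb(134, 112, 141) = #86708D.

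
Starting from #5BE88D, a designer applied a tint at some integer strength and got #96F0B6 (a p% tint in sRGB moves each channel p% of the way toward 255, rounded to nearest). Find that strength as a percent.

36%

#5BE88D is rgb(91, 232, 141); #96F0B6 is rgb(150, 240, 182).
On the R channel (widest range): 150 ≈ 91 + (p/100)(255 − 91), so p ≈ 100×(150 − 91)/(255 − 91) = 5900/164 = 35.98.
p = 36 reproduces all three channels after rounding.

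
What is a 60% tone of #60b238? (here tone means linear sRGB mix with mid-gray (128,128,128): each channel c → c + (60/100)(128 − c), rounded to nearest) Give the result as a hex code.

#60b238 is rgb(96, 178, 56).
Lerp each channel 60% toward 128:
  R: 96 + 0.6×(128−96) = 96 + 19.2 = 115.2 → 115
  G: 178 − 30 = 148 → 148
  B: 56 + 0.6×(128−56) = 56 + 43.2 = 99.2 → 99
rgb(115, 148, 99) = #739463.

#739463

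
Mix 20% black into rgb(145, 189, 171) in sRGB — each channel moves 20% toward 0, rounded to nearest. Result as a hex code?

#749789

Per channel, c → c + 0.2(0 − c):
  R: 145 − 29 = 116 → 116
  G: 189 + 0.2×(0−189) = 189 − 37.8 = 151.2 → 151
  B: 171 + 0.2×(0−171) = 171 − 34.2 = 136.8 → 137
rgb(116, 151, 137) = #749789.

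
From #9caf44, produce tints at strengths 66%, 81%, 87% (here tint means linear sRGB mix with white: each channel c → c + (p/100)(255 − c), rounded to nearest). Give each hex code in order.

#9caf44 is rgb(156, 175, 68).
66%: (156 + 65.34 = 221.34→221, 175 + 52.8 = 227.8→228, 68 + 123.42 = 191.42→191) → #dde4bf
81%: (156 + 80.19 = 236.19→236, 175 + 64.8 = 239.8→240, 68 + 151.47 = 219.47→219) → #ecf0db
87%: (156 + 86.13 = 242.13→242, 175 + 69.6 = 244.6→245, 68 + 162.69 = 230.69→231) → #f2f5e7

#dde4bf, #ecf0db, #f2f5e7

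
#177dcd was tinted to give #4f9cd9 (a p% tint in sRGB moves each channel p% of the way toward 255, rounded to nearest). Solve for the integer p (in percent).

#177dcd is rgb(23, 125, 205); #4f9cd9 is rgb(79, 156, 217).
On the R channel (widest range): 79 ≈ 23 + (p/100)(255 − 23), so p ≈ 100×(79 − 23)/(255 − 23) = 5600/232 = 24.14.
p = 24 reproduces all three channels after rounding.

24%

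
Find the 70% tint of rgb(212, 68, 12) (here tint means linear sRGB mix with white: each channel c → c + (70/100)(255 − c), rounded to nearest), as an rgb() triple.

rgb(242, 199, 182)

Lerp each channel 70% toward 255:
  R: 212 + 30.1 = 242.1 → 242
  G: 68 + 0.7×(255−68) = 68 + 130.9 = 198.9 → 199
  B: 12 + 170.1 = 182.1 → 182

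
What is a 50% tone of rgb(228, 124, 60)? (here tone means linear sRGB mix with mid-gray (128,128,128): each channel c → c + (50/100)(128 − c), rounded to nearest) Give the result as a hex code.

#B27E5E

Per channel, c → c + 0.5(128 − c):
  R: 228 + 0.5×(128−228) = 228 − 50 = 178 → 178
  G: 124 + 0.5×(128−124) = 124 + 2 = 126 → 126
  B: 60 + 0.5×(128−60) = 60 + 34 = 94 → 94
rgb(178, 126, 94) = #B27E5E.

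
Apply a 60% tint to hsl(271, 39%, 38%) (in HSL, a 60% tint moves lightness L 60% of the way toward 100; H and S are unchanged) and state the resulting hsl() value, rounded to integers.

hsl(271, 39%, 75%)

L moves 60% from 38 toward 100: 38 + 37.2 = 75.2 → 75.
H and S are unchanged.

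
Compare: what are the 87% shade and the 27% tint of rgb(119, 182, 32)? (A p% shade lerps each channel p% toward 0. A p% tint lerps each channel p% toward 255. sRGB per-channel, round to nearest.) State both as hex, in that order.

87% shade:
  R: 119 + 0.87×(0−119) = 119 − 103.53 = 15.47 → 15
  G: 182 − 158.34 = 23.66 → 24
  B: 32 − 27.84 = 4.16 → 4
  → #0f1804
27% tint:
  R: 119 + 0.27×(255−119) = 119 + 36.72 = 155.72 → 156
  G: 182 + 19.71 = 201.71 → 202
  B: 32 + 0.27×(255−32) = 32 + 60.21 = 92.21 → 92
  → #9cca5c

#0f1804, #9cca5c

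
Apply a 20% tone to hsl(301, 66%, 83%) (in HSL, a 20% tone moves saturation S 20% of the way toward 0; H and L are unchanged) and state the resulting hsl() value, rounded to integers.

hsl(301, 53%, 83%)

S moves 20% from 66 toward 0: 66 − 13.2 = 52.8 → 53.
H and L are unchanged.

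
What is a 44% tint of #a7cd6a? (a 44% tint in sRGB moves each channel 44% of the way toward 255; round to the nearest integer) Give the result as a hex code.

#a7cd6a is rgb(167, 205, 106).
Lerp each channel 44% toward 255:
  R: 167 + 0.44×(255−167) = 167 + 38.72 = 205.72 → 206
  G: 205 + 0.44×(255−205) = 205 + 22 = 227 → 227
  B: 106 + 0.44×(255−106) = 106 + 65.56 = 171.56 → 172
rgb(206, 227, 172) = #cee3ac.

#cee3ac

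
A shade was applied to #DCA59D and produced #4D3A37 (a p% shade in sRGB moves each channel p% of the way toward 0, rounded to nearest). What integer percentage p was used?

65%

#DCA59D is rgb(220, 165, 157); #4D3A37 is rgb(77, 58, 55).
On the R channel (widest range): 77 ≈ 220 + (p/100)(0 − 220), so p ≈ 100×(77 − 220)/(0 − 220) = -14300/-220 = 65.00.
p = 65 reproduces all three channels after rounding.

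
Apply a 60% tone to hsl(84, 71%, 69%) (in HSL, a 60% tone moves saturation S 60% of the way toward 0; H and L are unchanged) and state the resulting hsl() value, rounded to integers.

S moves 60% from 71 toward 0: 71 − 42.6 = 28.4 → 28.
H and L are unchanged.

hsl(84, 28%, 69%)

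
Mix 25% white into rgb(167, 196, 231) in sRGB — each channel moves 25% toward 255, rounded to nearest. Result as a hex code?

#BDD3ED

Per channel, c → c + 0.25(255 − c):
  R: 167 + 0.25×(255−167) = 167 + 22 = 189 → 189
  G: 196 + 0.25×(255−196) = 196 + 14.75 = 210.75 → 211
  B: 231 + 0.25×(255−231) = 231 + 6 = 237 → 237
rgb(189, 211, 237) = #BDD3ED.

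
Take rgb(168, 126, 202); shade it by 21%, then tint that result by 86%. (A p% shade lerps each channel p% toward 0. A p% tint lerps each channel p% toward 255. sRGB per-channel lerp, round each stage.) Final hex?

#EEE9F2

Per channel, c → c + 0.21(0 − c):
  R: 168 + 0.21×(0−168) = 168 − 35.28 = 132.72 → 133
  G: 126 − 26.46 = 99.54 → 100
  B: 202 + 0.21×(0−202) = 202 − 42.42 = 159.58 → 160
After the shade: rgb(133, 100, 160) = #8564A0.
An 86% tint moves each channel 86% toward 255:
  R: 133 + 104.92 = 237.92 → 238
  G: 100 + 0.86×(255−100) = 100 + 133.3 = 233.3 → 233
  B: 160 + 0.86×(255−160) = 160 + 81.7 = 241.7 → 242
rgb(238, 233, 242) = #EEE9F2.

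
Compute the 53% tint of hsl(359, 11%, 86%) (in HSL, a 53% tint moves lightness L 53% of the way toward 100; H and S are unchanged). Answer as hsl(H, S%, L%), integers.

L moves 53% from 86 toward 100: 86 + 7.42 = 93.42 → 93.
H and S are unchanged.

hsl(359, 11%, 93%)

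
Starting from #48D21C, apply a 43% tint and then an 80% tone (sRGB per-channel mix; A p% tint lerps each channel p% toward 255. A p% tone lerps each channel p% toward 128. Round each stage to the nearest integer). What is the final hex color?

#48D21C is rgb(72, 210, 28).
Per channel, c → c + 0.43(255 − c):
  R: 72 + 78.69 = 150.69 → 151
  G: 210 + 19.35 = 229.35 → 229
  B: 28 + 0.43×(255−28) = 28 + 97.61 = 125.61 → 126
After the tint: rgb(151, 229, 126) = #97E57E.
An 80% tone moves each channel 80% toward 128:
  R: 151 + 0.8×(128−151) = 151 − 18.4 = 132.6 → 133
  G: 229 − 80.8 = 148.2 → 148
  B: 126 + 1.6 = 127.6 → 128
rgb(133, 148, 128) = #859480.

#859480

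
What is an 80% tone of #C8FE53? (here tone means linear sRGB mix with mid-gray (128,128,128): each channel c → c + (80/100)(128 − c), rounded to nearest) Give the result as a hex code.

#C8FE53 is rgb(200, 254, 83).
Per channel, c → c + 0.8(128 − c):
  R: 200 − 57.6 = 142.4 → 142
  G: 254 + 0.8×(128−254) = 254 − 100.8 = 153.2 → 153
  B: 83 + 36 = 119 → 119
rgb(142, 153, 119) = #8E9977.

#8E9977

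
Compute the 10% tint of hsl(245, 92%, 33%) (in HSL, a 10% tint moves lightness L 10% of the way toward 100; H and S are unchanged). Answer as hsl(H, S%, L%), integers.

L moves 10% from 33 toward 100: 33 + 6.7 = 39.7 → 40.
H and S are unchanged.

hsl(245, 92%, 40%)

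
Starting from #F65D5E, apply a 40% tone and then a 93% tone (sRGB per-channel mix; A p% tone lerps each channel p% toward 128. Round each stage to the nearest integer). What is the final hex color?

#F65D5E is rgb(246, 93, 94).
Per channel, c → c + 0.4(128 − c):
  R: 246 + 0.4×(128−246) = 246 − 47.2 = 198.8 → 199
  G: 93 + 14 = 107 → 107
  B: 94 + 13.6 = 107.6 → 108
After the tone: rgb(199, 107, 108) = #C76B6C.
Per channel, c → c + 0.93(128 − c):
  R: 199 + 0.93×(128−199) = 199 − 66.03 = 132.97 → 133
  G: 107 + 19.53 = 126.53 → 127
  B: 108 + 18.6 = 126.6 → 127
rgb(133, 127, 127) = #857F7F.

#857F7F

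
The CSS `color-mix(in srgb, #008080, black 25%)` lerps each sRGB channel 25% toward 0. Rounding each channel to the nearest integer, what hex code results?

#006060

#008080 is rgb(0, 128, 128).
Per channel, c → c + 0.25(0 − c):
  R: 0 + 0.25×(0−0) = 0 + 0 = 0 → 0
  G: 128 + 0.25×(0−128) = 128 − 32 = 96 → 96
  B: 128 + 0.25×(0−128) = 128 − 32 = 96 → 96
rgb(0, 96, 96) = #006060.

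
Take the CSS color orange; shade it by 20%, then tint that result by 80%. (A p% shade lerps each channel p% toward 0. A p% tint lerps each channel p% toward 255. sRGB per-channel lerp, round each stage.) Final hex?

CSS orange is rgb(255, 165, 0).
Lerp each channel 20% toward 0:
  R: 255 + 0.2×(0−255) = 255 − 51 = 204 → 204
  G: 165 − 33 = 132 → 132
  B: 0 + 0.2×(0−0) = 0 + 0 = 0 → 0
After the shade: rgb(204, 132, 0) = #CC8400.
An 80% tint moves each channel 80% toward 255:
  R: 204 + 40.8 = 244.8 → 245
  G: 132 + 98.4 = 230.4 → 230
  B: 0 + 204 = 204 → 204
rgb(245, 230, 204) = #F5E6CC.

#F5E6CC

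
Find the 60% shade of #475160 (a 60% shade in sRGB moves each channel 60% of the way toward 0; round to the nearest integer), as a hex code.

#475160 is rgb(71, 81, 96).
Lerp each channel 60% toward 0:
  R: 71 − 42.6 = 28.4 → 28
  G: 81 − 48.6 = 32.4 → 32
  B: 96 − 57.6 = 38.4 → 38
rgb(28, 32, 38) = #1C2026.

#1C2026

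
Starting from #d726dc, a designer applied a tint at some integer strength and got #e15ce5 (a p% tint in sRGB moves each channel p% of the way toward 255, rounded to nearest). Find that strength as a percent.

25%

#d726dc is rgb(215, 38, 220); #e15ce5 is rgb(225, 92, 229).
On the G channel (widest range): 92 ≈ 38 + (p/100)(255 − 38), so p ≈ 100×(92 − 38)/(255 − 38) = 5400/217 = 24.88.
p = 25 reproduces all three channels after rounding.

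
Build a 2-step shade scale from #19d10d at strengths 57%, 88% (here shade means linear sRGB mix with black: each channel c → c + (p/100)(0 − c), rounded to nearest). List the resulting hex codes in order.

#19d10d is rgb(25, 209, 13).
57%: (25 − 14.25 = 10.75→11, 209 − 119.13 = 89.87→90, 13 − 7.41 = 5.59→6) → #0b5a06
88%: (25 − 22 = 3→3, 209 − 183.92 = 25.08→25, 13 − 11.44 = 1.56→2) → #031902

#0b5a06, #031902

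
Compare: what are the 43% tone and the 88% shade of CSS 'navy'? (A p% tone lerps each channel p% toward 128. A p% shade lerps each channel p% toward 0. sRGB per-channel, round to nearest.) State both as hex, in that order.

CSS navy is rgb(0, 0, 128).
43% tone:
  R: 0 + 0.43×(128−0) = 0 + 55.04 = 55.04 → 55
  G: 0 + 0.43×(128−0) = 0 + 55.04 = 55.04 → 55
  B: 128 + 0.43×(128−128) = 128 + 0 = 128 → 128
  → #373780
88% shade:
  R: 0 + 0 = 0 → 0
  G: 0 + 0.88×(0−0) = 0 + 0 = 0 → 0
  B: 128 + 0.88×(0−128) = 128 − 112.64 = 15.36 → 15
  → #00000f

#373780, #00000f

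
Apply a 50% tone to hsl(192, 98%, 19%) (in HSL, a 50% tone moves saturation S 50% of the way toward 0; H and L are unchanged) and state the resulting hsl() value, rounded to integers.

hsl(192, 49%, 19%)

S moves 50% from 98 toward 0: 98 − 49 = 49 → 49.
H and L are unchanged.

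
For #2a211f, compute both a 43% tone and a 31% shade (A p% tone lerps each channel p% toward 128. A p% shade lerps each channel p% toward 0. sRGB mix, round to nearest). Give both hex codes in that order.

#4f4a49, #1d1715

#2a211f is rgb(42, 33, 31).
43% tone:
  R: 42 + 36.98 = 78.98 → 79
  G: 33 + 40.85 = 73.85 → 74
  B: 31 + 0.43×(128−31) = 31 + 41.71 = 72.71 → 73
  → #4f4a49
31% shade:
  R: 42 + 0.31×(0−42) = 42 − 13.02 = 28.98 → 29
  G: 33 − 10.23 = 22.77 → 23
  B: 31 − 9.61 = 21.39 → 21
  → #1d1715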